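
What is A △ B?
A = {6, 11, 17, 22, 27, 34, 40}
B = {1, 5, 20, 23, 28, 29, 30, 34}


Set A = {6, 11, 17, 22, 27, 34, 40}
Set B = {1, 5, 20, 23, 28, 29, 30, 34}
A △ B = (A \ B) ∪ (B \ A)
Elements in A but not B: {6, 11, 17, 22, 27, 40}
Elements in B but not A: {1, 5, 20, 23, 28, 29, 30}
A △ B = {1, 5, 6, 11, 17, 20, 22, 23, 27, 28, 29, 30, 40}

{1, 5, 6, 11, 17, 20, 22, 23, 27, 28, 29, 30, 40}


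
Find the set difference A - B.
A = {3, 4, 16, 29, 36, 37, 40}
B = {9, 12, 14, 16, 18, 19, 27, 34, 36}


Set A = {3, 4, 16, 29, 36, 37, 40}
Set B = {9, 12, 14, 16, 18, 19, 27, 34, 36}
A \ B includes elements in A that are not in B.
Check each element of A:
3 (not in B, keep), 4 (not in B, keep), 16 (in B, remove), 29 (not in B, keep), 36 (in B, remove), 37 (not in B, keep), 40 (not in B, keep)
A \ B = {3, 4, 29, 37, 40}

{3, 4, 29, 37, 40}


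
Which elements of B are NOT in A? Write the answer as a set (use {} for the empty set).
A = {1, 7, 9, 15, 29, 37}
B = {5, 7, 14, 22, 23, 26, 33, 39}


Set A = {1, 7, 9, 15, 29, 37}
Set B = {5, 7, 14, 22, 23, 26, 33, 39}
Check each element of B against A:
5 ∉ A (include), 7 ∈ A, 14 ∉ A (include), 22 ∉ A (include), 23 ∉ A (include), 26 ∉ A (include), 33 ∉ A (include), 39 ∉ A (include)
Elements of B not in A: {5, 14, 22, 23, 26, 33, 39}

{5, 14, 22, 23, 26, 33, 39}


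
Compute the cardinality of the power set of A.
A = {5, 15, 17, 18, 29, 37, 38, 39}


Set A = {5, 15, 17, 18, 29, 37, 38, 39}
|A| = 8
The power set P(A) contains all subsets of A.
|P(A)| = 2^|A| = 2^8 = 256

256


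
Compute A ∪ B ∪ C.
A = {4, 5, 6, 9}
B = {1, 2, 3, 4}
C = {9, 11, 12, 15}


Set A = {4, 5, 6, 9}
Set B = {1, 2, 3, 4}
Set C = {9, 11, 12, 15}
First, A ∪ B = {1, 2, 3, 4, 5, 6, 9}
Then, (A ∪ B) ∪ C = {1, 2, 3, 4, 5, 6, 9, 11, 12, 15}

{1, 2, 3, 4, 5, 6, 9, 11, 12, 15}


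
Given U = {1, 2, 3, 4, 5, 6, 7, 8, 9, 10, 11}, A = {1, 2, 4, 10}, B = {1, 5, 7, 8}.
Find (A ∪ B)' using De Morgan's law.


U = {1, 2, 3, 4, 5, 6, 7, 8, 9, 10, 11}
A = {1, 2, 4, 10}, B = {1, 5, 7, 8}
A ∪ B = {1, 2, 4, 5, 7, 8, 10}
(A ∪ B)' = U \ (A ∪ B) = {3, 6, 9, 11}
Verification via A' ∩ B': A' = {3, 5, 6, 7, 8, 9, 11}, B' = {2, 3, 4, 6, 9, 10, 11}
A' ∩ B' = {3, 6, 9, 11} ✓

{3, 6, 9, 11}


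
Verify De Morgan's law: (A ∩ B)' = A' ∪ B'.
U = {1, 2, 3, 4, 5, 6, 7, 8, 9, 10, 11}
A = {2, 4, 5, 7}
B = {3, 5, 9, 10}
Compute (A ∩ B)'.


U = {1, 2, 3, 4, 5, 6, 7, 8, 9, 10, 11}
A = {2, 4, 5, 7}, B = {3, 5, 9, 10}
A ∩ B = {5}
(A ∩ B)' = U \ (A ∩ B) = {1, 2, 3, 4, 6, 7, 8, 9, 10, 11}
Verification via A' ∪ B': A' = {1, 3, 6, 8, 9, 10, 11}, B' = {1, 2, 4, 6, 7, 8, 11}
A' ∪ B' = {1, 2, 3, 4, 6, 7, 8, 9, 10, 11} ✓

{1, 2, 3, 4, 6, 7, 8, 9, 10, 11}


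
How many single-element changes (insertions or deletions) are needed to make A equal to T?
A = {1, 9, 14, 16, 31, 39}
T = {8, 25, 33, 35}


Set A = {1, 9, 14, 16, 31, 39}
Set T = {8, 25, 33, 35}
Elements to remove from A (in A, not in T): {1, 9, 14, 16, 31, 39} → 6 removals
Elements to add to A (in T, not in A): {8, 25, 33, 35} → 4 additions
Total edits = 6 + 4 = 10

10


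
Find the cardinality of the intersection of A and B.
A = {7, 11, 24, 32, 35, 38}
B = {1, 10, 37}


Set A = {7, 11, 24, 32, 35, 38}
Set B = {1, 10, 37}
A ∩ B = {}
|A ∩ B| = 0

0


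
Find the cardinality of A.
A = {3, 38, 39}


Set A = {3, 38, 39}
Listing elements: 3, 38, 39
Counting: 3 elements
|A| = 3

3


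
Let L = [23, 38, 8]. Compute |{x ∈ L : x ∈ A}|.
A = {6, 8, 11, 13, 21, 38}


Set A = {6, 8, 11, 13, 21, 38}
Candidates: [23, 38, 8]
Check each candidate:
23 ∉ A, 38 ∈ A, 8 ∈ A
Count of candidates in A: 2

2


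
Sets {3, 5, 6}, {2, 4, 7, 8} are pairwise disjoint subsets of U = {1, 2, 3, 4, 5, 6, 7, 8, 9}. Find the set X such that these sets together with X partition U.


U = {1, 2, 3, 4, 5, 6, 7, 8, 9}
Shown blocks: {3, 5, 6}, {2, 4, 7, 8}
A partition's blocks are pairwise disjoint and cover U, so the missing block = U \ (union of shown blocks).
Union of shown blocks: {2, 3, 4, 5, 6, 7, 8}
Missing block = U \ (union) = {1, 9}

{1, 9}


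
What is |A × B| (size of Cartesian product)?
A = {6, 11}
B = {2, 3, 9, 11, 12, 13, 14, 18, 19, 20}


Set A = {6, 11} has 2 elements.
Set B = {2, 3, 9, 11, 12, 13, 14, 18, 19, 20} has 10 elements.
|A × B| = |A| × |B| = 2 × 10 = 20

20


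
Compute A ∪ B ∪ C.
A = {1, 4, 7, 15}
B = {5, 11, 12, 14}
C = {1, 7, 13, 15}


Set A = {1, 4, 7, 15}
Set B = {5, 11, 12, 14}
Set C = {1, 7, 13, 15}
First, A ∪ B = {1, 4, 5, 7, 11, 12, 14, 15}
Then, (A ∪ B) ∪ C = {1, 4, 5, 7, 11, 12, 13, 14, 15}

{1, 4, 5, 7, 11, 12, 13, 14, 15}


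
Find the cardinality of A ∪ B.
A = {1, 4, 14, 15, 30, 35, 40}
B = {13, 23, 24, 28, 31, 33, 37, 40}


Set A = {1, 4, 14, 15, 30, 35, 40}, |A| = 7
Set B = {13, 23, 24, 28, 31, 33, 37, 40}, |B| = 8
A ∩ B = {40}, |A ∩ B| = 1
|A ∪ B| = |A| + |B| - |A ∩ B| = 7 + 8 - 1 = 14

14


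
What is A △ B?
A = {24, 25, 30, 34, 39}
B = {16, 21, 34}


Set A = {24, 25, 30, 34, 39}
Set B = {16, 21, 34}
A △ B = (A \ B) ∪ (B \ A)
Elements in A but not B: {24, 25, 30, 39}
Elements in B but not A: {16, 21}
A △ B = {16, 21, 24, 25, 30, 39}

{16, 21, 24, 25, 30, 39}


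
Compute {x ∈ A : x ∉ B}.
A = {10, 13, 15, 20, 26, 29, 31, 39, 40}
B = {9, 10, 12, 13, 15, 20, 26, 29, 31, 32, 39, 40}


Set A = {10, 13, 15, 20, 26, 29, 31, 39, 40}
Set B = {9, 10, 12, 13, 15, 20, 26, 29, 31, 32, 39, 40}
Check each element of A against B:
10 ∈ B, 13 ∈ B, 15 ∈ B, 20 ∈ B, 26 ∈ B, 29 ∈ B, 31 ∈ B, 39 ∈ B, 40 ∈ B
Elements of A not in B: {}

{}


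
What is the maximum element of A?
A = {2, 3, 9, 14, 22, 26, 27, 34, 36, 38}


Set A = {2, 3, 9, 14, 22, 26, 27, 34, 36, 38}
Elements in ascending order: 2, 3, 9, 14, 22, 26, 27, 34, 36, 38
The largest element is 38.

38


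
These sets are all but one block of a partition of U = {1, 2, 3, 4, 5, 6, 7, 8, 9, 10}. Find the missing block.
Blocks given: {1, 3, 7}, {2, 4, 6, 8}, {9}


U = {1, 2, 3, 4, 5, 6, 7, 8, 9, 10}
Shown blocks: {1, 3, 7}, {2, 4, 6, 8}, {9}
A partition's blocks are pairwise disjoint and cover U, so the missing block = U \ (union of shown blocks).
Union of shown blocks: {1, 2, 3, 4, 6, 7, 8, 9}
Missing block = U \ (union) = {5, 10}

{5, 10}


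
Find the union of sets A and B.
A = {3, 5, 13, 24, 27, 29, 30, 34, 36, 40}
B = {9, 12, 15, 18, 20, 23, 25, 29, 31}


Set A = {3, 5, 13, 24, 27, 29, 30, 34, 36, 40}
Set B = {9, 12, 15, 18, 20, 23, 25, 29, 31}
A ∪ B includes all elements in either set.
Elements from A: {3, 5, 13, 24, 27, 29, 30, 34, 36, 40}
Elements from B not already included: {9, 12, 15, 18, 20, 23, 25, 31}
A ∪ B = {3, 5, 9, 12, 13, 15, 18, 20, 23, 24, 25, 27, 29, 30, 31, 34, 36, 40}

{3, 5, 9, 12, 13, 15, 18, 20, 23, 24, 25, 27, 29, 30, 31, 34, 36, 40}


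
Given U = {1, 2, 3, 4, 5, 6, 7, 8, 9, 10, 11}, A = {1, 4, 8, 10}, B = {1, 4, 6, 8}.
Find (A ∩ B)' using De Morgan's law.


U = {1, 2, 3, 4, 5, 6, 7, 8, 9, 10, 11}
A = {1, 4, 8, 10}, B = {1, 4, 6, 8}
A ∩ B = {1, 4, 8}
(A ∩ B)' = U \ (A ∩ B) = {2, 3, 5, 6, 7, 9, 10, 11}
Verification via A' ∪ B': A' = {2, 3, 5, 6, 7, 9, 11}, B' = {2, 3, 5, 7, 9, 10, 11}
A' ∪ B' = {2, 3, 5, 6, 7, 9, 10, 11} ✓

{2, 3, 5, 6, 7, 9, 10, 11}


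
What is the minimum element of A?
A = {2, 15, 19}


Set A = {2, 15, 19}
Elements in ascending order: 2, 15, 19
The smallest element is 2.

2


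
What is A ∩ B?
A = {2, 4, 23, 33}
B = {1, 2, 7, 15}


Set A = {2, 4, 23, 33}
Set B = {1, 2, 7, 15}
A ∩ B includes only elements in both sets.
Check each element of A against B:
2 ✓, 4 ✗, 23 ✗, 33 ✗
A ∩ B = {2}

{2}


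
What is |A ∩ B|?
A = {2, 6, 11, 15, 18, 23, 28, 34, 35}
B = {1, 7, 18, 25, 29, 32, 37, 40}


Set A = {2, 6, 11, 15, 18, 23, 28, 34, 35}
Set B = {1, 7, 18, 25, 29, 32, 37, 40}
A ∩ B = {18}
|A ∩ B| = 1

1


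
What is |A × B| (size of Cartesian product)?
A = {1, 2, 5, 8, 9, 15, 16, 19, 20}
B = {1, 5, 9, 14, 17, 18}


Set A = {1, 2, 5, 8, 9, 15, 16, 19, 20} has 9 elements.
Set B = {1, 5, 9, 14, 17, 18} has 6 elements.
|A × B| = |A| × |B| = 9 × 6 = 54

54


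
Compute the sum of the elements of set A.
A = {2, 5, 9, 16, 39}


Set A = {2, 5, 9, 16, 39}
Sum = 2 + 5 + 9 + 16 + 39 = 71

71


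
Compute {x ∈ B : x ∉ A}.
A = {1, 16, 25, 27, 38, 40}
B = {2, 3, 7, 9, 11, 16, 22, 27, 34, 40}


Set A = {1, 16, 25, 27, 38, 40}
Set B = {2, 3, 7, 9, 11, 16, 22, 27, 34, 40}
Check each element of B against A:
2 ∉ A (include), 3 ∉ A (include), 7 ∉ A (include), 9 ∉ A (include), 11 ∉ A (include), 16 ∈ A, 22 ∉ A (include), 27 ∈ A, 34 ∉ A (include), 40 ∈ A
Elements of B not in A: {2, 3, 7, 9, 11, 22, 34}

{2, 3, 7, 9, 11, 22, 34}


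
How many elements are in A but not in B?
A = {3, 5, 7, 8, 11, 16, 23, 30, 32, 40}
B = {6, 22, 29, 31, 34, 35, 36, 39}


Set A = {3, 5, 7, 8, 11, 16, 23, 30, 32, 40}
Set B = {6, 22, 29, 31, 34, 35, 36, 39}
A \ B = {3, 5, 7, 8, 11, 16, 23, 30, 32, 40}
|A \ B| = 10

10


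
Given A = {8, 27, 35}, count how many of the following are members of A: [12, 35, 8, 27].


Set A = {8, 27, 35}
Candidates: [12, 35, 8, 27]
Check each candidate:
12 ∉ A, 35 ∈ A, 8 ∈ A, 27 ∈ A
Count of candidates in A: 3

3


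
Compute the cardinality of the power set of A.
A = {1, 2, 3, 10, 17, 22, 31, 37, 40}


Set A = {1, 2, 3, 10, 17, 22, 31, 37, 40}
|A| = 9
The power set P(A) contains all subsets of A.
|P(A)| = 2^|A| = 2^9 = 512

512


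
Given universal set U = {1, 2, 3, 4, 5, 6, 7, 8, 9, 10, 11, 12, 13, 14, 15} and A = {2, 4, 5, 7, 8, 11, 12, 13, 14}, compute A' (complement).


Universal set U = {1, 2, 3, 4, 5, 6, 7, 8, 9, 10, 11, 12, 13, 14, 15}
Set A = {2, 4, 5, 7, 8, 11, 12, 13, 14}
A' = U \ A = elements in U but not in A
Checking each element of U:
1 (not in A, include), 2 (in A, exclude), 3 (not in A, include), 4 (in A, exclude), 5 (in A, exclude), 6 (not in A, include), 7 (in A, exclude), 8 (in A, exclude), 9 (not in A, include), 10 (not in A, include), 11 (in A, exclude), 12 (in A, exclude), 13 (in A, exclude), 14 (in A, exclude), 15 (not in A, include)
A' = {1, 3, 6, 9, 10, 15}

{1, 3, 6, 9, 10, 15}


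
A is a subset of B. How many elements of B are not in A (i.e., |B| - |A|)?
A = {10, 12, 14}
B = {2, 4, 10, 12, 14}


Set A = {10, 12, 14}, |A| = 3
Set B = {2, 4, 10, 12, 14}, |B| = 5
Since A ⊆ B: B \ A = {2, 4}
|B| - |A| = 5 - 3 = 2

2


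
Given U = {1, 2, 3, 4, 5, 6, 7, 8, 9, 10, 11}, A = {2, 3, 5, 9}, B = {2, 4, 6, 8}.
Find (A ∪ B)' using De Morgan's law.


U = {1, 2, 3, 4, 5, 6, 7, 8, 9, 10, 11}
A = {2, 3, 5, 9}, B = {2, 4, 6, 8}
A ∪ B = {2, 3, 4, 5, 6, 8, 9}
(A ∪ B)' = U \ (A ∪ B) = {1, 7, 10, 11}
Verification via A' ∩ B': A' = {1, 4, 6, 7, 8, 10, 11}, B' = {1, 3, 5, 7, 9, 10, 11}
A' ∩ B' = {1, 7, 10, 11} ✓

{1, 7, 10, 11}


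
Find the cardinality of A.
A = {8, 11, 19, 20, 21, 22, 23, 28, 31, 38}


Set A = {8, 11, 19, 20, 21, 22, 23, 28, 31, 38}
Listing elements: 8, 11, 19, 20, 21, 22, 23, 28, 31, 38
Counting: 10 elements
|A| = 10

10


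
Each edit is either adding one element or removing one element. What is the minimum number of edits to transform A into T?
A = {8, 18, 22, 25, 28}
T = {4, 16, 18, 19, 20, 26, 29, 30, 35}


Set A = {8, 18, 22, 25, 28}
Set T = {4, 16, 18, 19, 20, 26, 29, 30, 35}
Elements to remove from A (in A, not in T): {8, 22, 25, 28} → 4 removals
Elements to add to A (in T, not in A): {4, 16, 19, 20, 26, 29, 30, 35} → 8 additions
Total edits = 4 + 8 = 12

12


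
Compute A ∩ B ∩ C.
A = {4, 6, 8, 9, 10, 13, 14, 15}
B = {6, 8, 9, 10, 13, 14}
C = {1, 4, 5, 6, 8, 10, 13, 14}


Set A = {4, 6, 8, 9, 10, 13, 14, 15}
Set B = {6, 8, 9, 10, 13, 14}
Set C = {1, 4, 5, 6, 8, 10, 13, 14}
First, A ∩ B = {6, 8, 9, 10, 13, 14}
Then, (A ∩ B) ∩ C = {6, 8, 10, 13, 14}

{6, 8, 10, 13, 14}


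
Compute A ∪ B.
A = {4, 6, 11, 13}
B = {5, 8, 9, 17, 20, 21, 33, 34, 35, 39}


Set A = {4, 6, 11, 13}
Set B = {5, 8, 9, 17, 20, 21, 33, 34, 35, 39}
A ∪ B includes all elements in either set.
Elements from A: {4, 6, 11, 13}
Elements from B not already included: {5, 8, 9, 17, 20, 21, 33, 34, 35, 39}
A ∪ B = {4, 5, 6, 8, 9, 11, 13, 17, 20, 21, 33, 34, 35, 39}

{4, 5, 6, 8, 9, 11, 13, 17, 20, 21, 33, 34, 35, 39}


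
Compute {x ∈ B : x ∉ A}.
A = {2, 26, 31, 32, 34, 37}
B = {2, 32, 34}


Set A = {2, 26, 31, 32, 34, 37}
Set B = {2, 32, 34}
Check each element of B against A:
2 ∈ A, 32 ∈ A, 34 ∈ A
Elements of B not in A: {}

{}


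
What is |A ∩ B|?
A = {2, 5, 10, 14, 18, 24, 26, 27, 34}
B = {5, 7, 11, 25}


Set A = {2, 5, 10, 14, 18, 24, 26, 27, 34}
Set B = {5, 7, 11, 25}
A ∩ B = {5}
|A ∩ B| = 1

1


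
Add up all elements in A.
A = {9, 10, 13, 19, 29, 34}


Set A = {9, 10, 13, 19, 29, 34}
Sum = 9 + 10 + 13 + 19 + 29 + 34 = 114

114


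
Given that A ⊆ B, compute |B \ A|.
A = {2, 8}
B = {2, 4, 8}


Set A = {2, 8}, |A| = 2
Set B = {2, 4, 8}, |B| = 3
Since A ⊆ B: B \ A = {4}
|B| - |A| = 3 - 2 = 1

1


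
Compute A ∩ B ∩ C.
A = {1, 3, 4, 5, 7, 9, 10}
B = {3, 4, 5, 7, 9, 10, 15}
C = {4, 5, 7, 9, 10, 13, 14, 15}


Set A = {1, 3, 4, 5, 7, 9, 10}
Set B = {3, 4, 5, 7, 9, 10, 15}
Set C = {4, 5, 7, 9, 10, 13, 14, 15}
First, A ∩ B = {3, 4, 5, 7, 9, 10}
Then, (A ∩ B) ∩ C = {4, 5, 7, 9, 10}

{4, 5, 7, 9, 10}


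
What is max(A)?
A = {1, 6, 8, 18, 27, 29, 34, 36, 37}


Set A = {1, 6, 8, 18, 27, 29, 34, 36, 37}
Elements in ascending order: 1, 6, 8, 18, 27, 29, 34, 36, 37
The largest element is 37.

37


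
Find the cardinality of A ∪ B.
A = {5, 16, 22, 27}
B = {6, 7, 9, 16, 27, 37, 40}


Set A = {5, 16, 22, 27}, |A| = 4
Set B = {6, 7, 9, 16, 27, 37, 40}, |B| = 7
A ∩ B = {16, 27}, |A ∩ B| = 2
|A ∪ B| = |A| + |B| - |A ∩ B| = 4 + 7 - 2 = 9

9


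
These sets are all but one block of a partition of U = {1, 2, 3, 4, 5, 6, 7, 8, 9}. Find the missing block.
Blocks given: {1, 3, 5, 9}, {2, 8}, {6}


U = {1, 2, 3, 4, 5, 6, 7, 8, 9}
Shown blocks: {1, 3, 5, 9}, {2, 8}, {6}
A partition's blocks are pairwise disjoint and cover U, so the missing block = U \ (union of shown blocks).
Union of shown blocks: {1, 2, 3, 5, 6, 8, 9}
Missing block = U \ (union) = {4, 7}

{4, 7}


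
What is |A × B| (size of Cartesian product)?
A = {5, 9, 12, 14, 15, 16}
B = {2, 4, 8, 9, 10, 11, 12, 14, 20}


Set A = {5, 9, 12, 14, 15, 16} has 6 elements.
Set B = {2, 4, 8, 9, 10, 11, 12, 14, 20} has 9 elements.
|A × B| = |A| × |B| = 6 × 9 = 54

54


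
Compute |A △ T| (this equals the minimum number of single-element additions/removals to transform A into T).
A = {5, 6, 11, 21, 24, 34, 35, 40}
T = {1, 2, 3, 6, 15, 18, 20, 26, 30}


Set A = {5, 6, 11, 21, 24, 34, 35, 40}
Set T = {1, 2, 3, 6, 15, 18, 20, 26, 30}
Elements to remove from A (in A, not in T): {5, 11, 21, 24, 34, 35, 40} → 7 removals
Elements to add to A (in T, not in A): {1, 2, 3, 15, 18, 20, 26, 30} → 8 additions
Total edits = 7 + 8 = 15

15


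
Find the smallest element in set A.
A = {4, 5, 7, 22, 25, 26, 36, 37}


Set A = {4, 5, 7, 22, 25, 26, 36, 37}
Elements in ascending order: 4, 5, 7, 22, 25, 26, 36, 37
The smallest element is 4.

4


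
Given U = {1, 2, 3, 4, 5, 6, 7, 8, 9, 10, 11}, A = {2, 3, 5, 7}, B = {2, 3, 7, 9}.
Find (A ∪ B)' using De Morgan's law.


U = {1, 2, 3, 4, 5, 6, 7, 8, 9, 10, 11}
A = {2, 3, 5, 7}, B = {2, 3, 7, 9}
A ∪ B = {2, 3, 5, 7, 9}
(A ∪ B)' = U \ (A ∪ B) = {1, 4, 6, 8, 10, 11}
Verification via A' ∩ B': A' = {1, 4, 6, 8, 9, 10, 11}, B' = {1, 4, 5, 6, 8, 10, 11}
A' ∩ B' = {1, 4, 6, 8, 10, 11} ✓

{1, 4, 6, 8, 10, 11}


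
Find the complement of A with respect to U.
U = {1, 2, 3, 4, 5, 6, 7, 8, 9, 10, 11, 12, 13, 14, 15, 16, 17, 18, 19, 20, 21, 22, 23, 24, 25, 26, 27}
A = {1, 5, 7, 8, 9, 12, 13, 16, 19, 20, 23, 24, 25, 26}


Universal set U = {1, 2, 3, 4, 5, 6, 7, 8, 9, 10, 11, 12, 13, 14, 15, 16, 17, 18, 19, 20, 21, 22, 23, 24, 25, 26, 27}
Set A = {1, 5, 7, 8, 9, 12, 13, 16, 19, 20, 23, 24, 25, 26}
A' = U \ A = elements in U but not in A
Checking each element of U:
1 (in A, exclude), 2 (not in A, include), 3 (not in A, include), 4 (not in A, include), 5 (in A, exclude), 6 (not in A, include), 7 (in A, exclude), 8 (in A, exclude), 9 (in A, exclude), 10 (not in A, include), 11 (not in A, include), 12 (in A, exclude), 13 (in A, exclude), 14 (not in A, include), 15 (not in A, include), 16 (in A, exclude), 17 (not in A, include), 18 (not in A, include), 19 (in A, exclude), 20 (in A, exclude), 21 (not in A, include), 22 (not in A, include), 23 (in A, exclude), 24 (in A, exclude), 25 (in A, exclude), 26 (in A, exclude), 27 (not in A, include)
A' = {2, 3, 4, 6, 10, 11, 14, 15, 17, 18, 21, 22, 27}

{2, 3, 4, 6, 10, 11, 14, 15, 17, 18, 21, 22, 27}


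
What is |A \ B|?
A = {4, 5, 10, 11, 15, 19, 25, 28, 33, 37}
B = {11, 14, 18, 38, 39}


Set A = {4, 5, 10, 11, 15, 19, 25, 28, 33, 37}
Set B = {11, 14, 18, 38, 39}
A \ B = {4, 5, 10, 15, 19, 25, 28, 33, 37}
|A \ B| = 9

9


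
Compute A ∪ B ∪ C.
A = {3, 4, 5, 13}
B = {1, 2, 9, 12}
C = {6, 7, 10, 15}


Set A = {3, 4, 5, 13}
Set B = {1, 2, 9, 12}
Set C = {6, 7, 10, 15}
First, A ∪ B = {1, 2, 3, 4, 5, 9, 12, 13}
Then, (A ∪ B) ∪ C = {1, 2, 3, 4, 5, 6, 7, 9, 10, 12, 13, 15}

{1, 2, 3, 4, 5, 6, 7, 9, 10, 12, 13, 15}


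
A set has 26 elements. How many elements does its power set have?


The set has 26 elements.
The power set contains all possible subsets.
|P(A)| = 2^|A| = 2^26 = 67108864

67108864


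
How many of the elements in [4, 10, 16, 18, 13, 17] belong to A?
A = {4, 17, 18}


Set A = {4, 17, 18}
Candidates: [4, 10, 16, 18, 13, 17]
Check each candidate:
4 ∈ A, 10 ∉ A, 16 ∉ A, 18 ∈ A, 13 ∉ A, 17 ∈ A
Count of candidates in A: 3

3


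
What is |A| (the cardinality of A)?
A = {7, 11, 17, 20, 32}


Set A = {7, 11, 17, 20, 32}
Listing elements: 7, 11, 17, 20, 32
Counting: 5 elements
|A| = 5

5


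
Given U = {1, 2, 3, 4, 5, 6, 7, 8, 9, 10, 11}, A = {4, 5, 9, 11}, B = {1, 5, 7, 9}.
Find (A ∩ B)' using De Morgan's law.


U = {1, 2, 3, 4, 5, 6, 7, 8, 9, 10, 11}
A = {4, 5, 9, 11}, B = {1, 5, 7, 9}
A ∩ B = {5, 9}
(A ∩ B)' = U \ (A ∩ B) = {1, 2, 3, 4, 6, 7, 8, 10, 11}
Verification via A' ∪ B': A' = {1, 2, 3, 6, 7, 8, 10}, B' = {2, 3, 4, 6, 8, 10, 11}
A' ∪ B' = {1, 2, 3, 4, 6, 7, 8, 10, 11} ✓

{1, 2, 3, 4, 6, 7, 8, 10, 11}


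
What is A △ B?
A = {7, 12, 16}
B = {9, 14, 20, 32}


Set A = {7, 12, 16}
Set B = {9, 14, 20, 32}
A △ B = (A \ B) ∪ (B \ A)
Elements in A but not B: {7, 12, 16}
Elements in B but not A: {9, 14, 20, 32}
A △ B = {7, 9, 12, 14, 16, 20, 32}

{7, 9, 12, 14, 16, 20, 32}


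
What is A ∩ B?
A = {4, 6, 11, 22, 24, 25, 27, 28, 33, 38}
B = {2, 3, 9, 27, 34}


Set A = {4, 6, 11, 22, 24, 25, 27, 28, 33, 38}
Set B = {2, 3, 9, 27, 34}
A ∩ B includes only elements in both sets.
Check each element of A against B:
4 ✗, 6 ✗, 11 ✗, 22 ✗, 24 ✗, 25 ✗, 27 ✓, 28 ✗, 33 ✗, 38 ✗
A ∩ B = {27}

{27}


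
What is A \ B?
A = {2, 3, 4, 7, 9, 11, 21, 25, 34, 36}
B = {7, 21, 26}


Set A = {2, 3, 4, 7, 9, 11, 21, 25, 34, 36}
Set B = {7, 21, 26}
A \ B includes elements in A that are not in B.
Check each element of A:
2 (not in B, keep), 3 (not in B, keep), 4 (not in B, keep), 7 (in B, remove), 9 (not in B, keep), 11 (not in B, keep), 21 (in B, remove), 25 (not in B, keep), 34 (not in B, keep), 36 (not in B, keep)
A \ B = {2, 3, 4, 9, 11, 25, 34, 36}

{2, 3, 4, 9, 11, 25, 34, 36}


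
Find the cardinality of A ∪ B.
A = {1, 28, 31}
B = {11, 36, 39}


Set A = {1, 28, 31}, |A| = 3
Set B = {11, 36, 39}, |B| = 3
A ∩ B = {}, |A ∩ B| = 0
|A ∪ B| = |A| + |B| - |A ∩ B| = 3 + 3 - 0 = 6

6


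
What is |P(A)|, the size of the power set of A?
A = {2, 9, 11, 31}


Set A = {2, 9, 11, 31}
|A| = 4
The power set P(A) contains all subsets of A.
|P(A)| = 2^|A| = 2^4 = 16

16


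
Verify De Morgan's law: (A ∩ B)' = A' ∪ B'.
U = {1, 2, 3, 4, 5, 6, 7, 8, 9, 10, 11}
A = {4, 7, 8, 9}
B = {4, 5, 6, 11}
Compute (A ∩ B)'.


U = {1, 2, 3, 4, 5, 6, 7, 8, 9, 10, 11}
A = {4, 7, 8, 9}, B = {4, 5, 6, 11}
A ∩ B = {4}
(A ∩ B)' = U \ (A ∩ B) = {1, 2, 3, 5, 6, 7, 8, 9, 10, 11}
Verification via A' ∪ B': A' = {1, 2, 3, 5, 6, 10, 11}, B' = {1, 2, 3, 7, 8, 9, 10}
A' ∪ B' = {1, 2, 3, 5, 6, 7, 8, 9, 10, 11} ✓

{1, 2, 3, 5, 6, 7, 8, 9, 10, 11}


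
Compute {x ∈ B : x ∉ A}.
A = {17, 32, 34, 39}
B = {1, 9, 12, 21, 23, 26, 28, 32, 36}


Set A = {17, 32, 34, 39}
Set B = {1, 9, 12, 21, 23, 26, 28, 32, 36}
Check each element of B against A:
1 ∉ A (include), 9 ∉ A (include), 12 ∉ A (include), 21 ∉ A (include), 23 ∉ A (include), 26 ∉ A (include), 28 ∉ A (include), 32 ∈ A, 36 ∉ A (include)
Elements of B not in A: {1, 9, 12, 21, 23, 26, 28, 36}

{1, 9, 12, 21, 23, 26, 28, 36}


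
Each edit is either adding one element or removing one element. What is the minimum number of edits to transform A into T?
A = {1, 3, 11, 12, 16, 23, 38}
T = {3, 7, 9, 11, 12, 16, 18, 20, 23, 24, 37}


Set A = {1, 3, 11, 12, 16, 23, 38}
Set T = {3, 7, 9, 11, 12, 16, 18, 20, 23, 24, 37}
Elements to remove from A (in A, not in T): {1, 38} → 2 removals
Elements to add to A (in T, not in A): {7, 9, 18, 20, 24, 37} → 6 additions
Total edits = 2 + 6 = 8

8


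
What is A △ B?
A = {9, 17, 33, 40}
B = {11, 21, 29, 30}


Set A = {9, 17, 33, 40}
Set B = {11, 21, 29, 30}
A △ B = (A \ B) ∪ (B \ A)
Elements in A but not B: {9, 17, 33, 40}
Elements in B but not A: {11, 21, 29, 30}
A △ B = {9, 11, 17, 21, 29, 30, 33, 40}

{9, 11, 17, 21, 29, 30, 33, 40}


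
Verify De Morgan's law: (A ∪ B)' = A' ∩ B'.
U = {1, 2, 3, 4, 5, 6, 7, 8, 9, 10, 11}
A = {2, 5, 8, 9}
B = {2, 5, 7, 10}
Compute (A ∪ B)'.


U = {1, 2, 3, 4, 5, 6, 7, 8, 9, 10, 11}
A = {2, 5, 8, 9}, B = {2, 5, 7, 10}
A ∪ B = {2, 5, 7, 8, 9, 10}
(A ∪ B)' = U \ (A ∪ B) = {1, 3, 4, 6, 11}
Verification via A' ∩ B': A' = {1, 3, 4, 6, 7, 10, 11}, B' = {1, 3, 4, 6, 8, 9, 11}
A' ∩ B' = {1, 3, 4, 6, 11} ✓

{1, 3, 4, 6, 11}


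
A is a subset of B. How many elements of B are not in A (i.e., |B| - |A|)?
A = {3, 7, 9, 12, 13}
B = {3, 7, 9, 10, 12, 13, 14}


Set A = {3, 7, 9, 12, 13}, |A| = 5
Set B = {3, 7, 9, 10, 12, 13, 14}, |B| = 7
Since A ⊆ B: B \ A = {10, 14}
|B| - |A| = 7 - 5 = 2

2


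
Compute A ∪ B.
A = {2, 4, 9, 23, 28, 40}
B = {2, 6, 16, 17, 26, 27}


Set A = {2, 4, 9, 23, 28, 40}
Set B = {2, 6, 16, 17, 26, 27}
A ∪ B includes all elements in either set.
Elements from A: {2, 4, 9, 23, 28, 40}
Elements from B not already included: {6, 16, 17, 26, 27}
A ∪ B = {2, 4, 6, 9, 16, 17, 23, 26, 27, 28, 40}

{2, 4, 6, 9, 16, 17, 23, 26, 27, 28, 40}


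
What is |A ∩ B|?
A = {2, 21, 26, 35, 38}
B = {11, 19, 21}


Set A = {2, 21, 26, 35, 38}
Set B = {11, 19, 21}
A ∩ B = {21}
|A ∩ B| = 1

1


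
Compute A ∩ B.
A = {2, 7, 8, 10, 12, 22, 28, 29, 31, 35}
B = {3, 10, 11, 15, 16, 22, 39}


Set A = {2, 7, 8, 10, 12, 22, 28, 29, 31, 35}
Set B = {3, 10, 11, 15, 16, 22, 39}
A ∩ B includes only elements in both sets.
Check each element of A against B:
2 ✗, 7 ✗, 8 ✗, 10 ✓, 12 ✗, 22 ✓, 28 ✗, 29 ✗, 31 ✗, 35 ✗
A ∩ B = {10, 22}

{10, 22}


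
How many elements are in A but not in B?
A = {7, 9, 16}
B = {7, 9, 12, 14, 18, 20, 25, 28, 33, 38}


Set A = {7, 9, 16}
Set B = {7, 9, 12, 14, 18, 20, 25, 28, 33, 38}
A \ B = {16}
|A \ B| = 1

1


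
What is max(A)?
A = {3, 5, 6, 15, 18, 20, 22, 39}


Set A = {3, 5, 6, 15, 18, 20, 22, 39}
Elements in ascending order: 3, 5, 6, 15, 18, 20, 22, 39
The largest element is 39.

39


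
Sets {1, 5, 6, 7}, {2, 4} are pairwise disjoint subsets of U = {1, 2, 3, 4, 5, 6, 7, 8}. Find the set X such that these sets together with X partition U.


U = {1, 2, 3, 4, 5, 6, 7, 8}
Shown blocks: {1, 5, 6, 7}, {2, 4}
A partition's blocks are pairwise disjoint and cover U, so the missing block = U \ (union of shown blocks).
Union of shown blocks: {1, 2, 4, 5, 6, 7}
Missing block = U \ (union) = {3, 8}

{3, 8}


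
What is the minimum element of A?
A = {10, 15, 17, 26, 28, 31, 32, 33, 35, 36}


Set A = {10, 15, 17, 26, 28, 31, 32, 33, 35, 36}
Elements in ascending order: 10, 15, 17, 26, 28, 31, 32, 33, 35, 36
The smallest element is 10.

10


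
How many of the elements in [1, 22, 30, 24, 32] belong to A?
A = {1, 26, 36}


Set A = {1, 26, 36}
Candidates: [1, 22, 30, 24, 32]
Check each candidate:
1 ∈ A, 22 ∉ A, 30 ∉ A, 24 ∉ A, 32 ∉ A
Count of candidates in A: 1

1


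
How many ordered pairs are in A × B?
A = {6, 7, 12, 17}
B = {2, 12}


Set A = {6, 7, 12, 17} has 4 elements.
Set B = {2, 12} has 2 elements.
|A × B| = |A| × |B| = 4 × 2 = 8

8


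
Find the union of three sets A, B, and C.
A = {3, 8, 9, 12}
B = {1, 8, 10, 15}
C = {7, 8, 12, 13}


Set A = {3, 8, 9, 12}
Set B = {1, 8, 10, 15}
Set C = {7, 8, 12, 13}
First, A ∪ B = {1, 3, 8, 9, 10, 12, 15}
Then, (A ∪ B) ∪ C = {1, 3, 7, 8, 9, 10, 12, 13, 15}

{1, 3, 7, 8, 9, 10, 12, 13, 15}


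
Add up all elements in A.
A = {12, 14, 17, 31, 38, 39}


Set A = {12, 14, 17, 31, 38, 39}
Sum = 12 + 14 + 17 + 31 + 38 + 39 = 151

151


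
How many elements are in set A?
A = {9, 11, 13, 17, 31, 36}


Set A = {9, 11, 13, 17, 31, 36}
Listing elements: 9, 11, 13, 17, 31, 36
Counting: 6 elements
|A| = 6

6


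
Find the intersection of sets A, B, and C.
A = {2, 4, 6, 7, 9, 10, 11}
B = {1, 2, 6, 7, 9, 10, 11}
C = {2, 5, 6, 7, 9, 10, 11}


Set A = {2, 4, 6, 7, 9, 10, 11}
Set B = {1, 2, 6, 7, 9, 10, 11}
Set C = {2, 5, 6, 7, 9, 10, 11}
First, A ∩ B = {2, 6, 7, 9, 10, 11}
Then, (A ∩ B) ∩ C = {2, 6, 7, 9, 10, 11}

{2, 6, 7, 9, 10, 11}


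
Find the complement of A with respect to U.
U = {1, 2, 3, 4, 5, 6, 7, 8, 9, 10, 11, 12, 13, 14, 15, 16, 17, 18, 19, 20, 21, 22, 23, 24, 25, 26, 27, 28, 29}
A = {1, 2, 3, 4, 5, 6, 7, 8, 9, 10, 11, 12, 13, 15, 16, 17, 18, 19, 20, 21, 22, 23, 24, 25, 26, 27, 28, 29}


Universal set U = {1, 2, 3, 4, 5, 6, 7, 8, 9, 10, 11, 12, 13, 14, 15, 16, 17, 18, 19, 20, 21, 22, 23, 24, 25, 26, 27, 28, 29}
Set A = {1, 2, 3, 4, 5, 6, 7, 8, 9, 10, 11, 12, 13, 15, 16, 17, 18, 19, 20, 21, 22, 23, 24, 25, 26, 27, 28, 29}
A' = U \ A = elements in U but not in A
Checking each element of U:
1 (in A, exclude), 2 (in A, exclude), 3 (in A, exclude), 4 (in A, exclude), 5 (in A, exclude), 6 (in A, exclude), 7 (in A, exclude), 8 (in A, exclude), 9 (in A, exclude), 10 (in A, exclude), 11 (in A, exclude), 12 (in A, exclude), 13 (in A, exclude), 14 (not in A, include), 15 (in A, exclude), 16 (in A, exclude), 17 (in A, exclude), 18 (in A, exclude), 19 (in A, exclude), 20 (in A, exclude), 21 (in A, exclude), 22 (in A, exclude), 23 (in A, exclude), 24 (in A, exclude), 25 (in A, exclude), 26 (in A, exclude), 27 (in A, exclude), 28 (in A, exclude), 29 (in A, exclude)
A' = {14}

{14}


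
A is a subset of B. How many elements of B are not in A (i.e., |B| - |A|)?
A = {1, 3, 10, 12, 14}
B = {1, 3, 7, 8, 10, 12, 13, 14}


Set A = {1, 3, 10, 12, 14}, |A| = 5
Set B = {1, 3, 7, 8, 10, 12, 13, 14}, |B| = 8
Since A ⊆ B: B \ A = {7, 8, 13}
|B| - |A| = 8 - 5 = 3

3


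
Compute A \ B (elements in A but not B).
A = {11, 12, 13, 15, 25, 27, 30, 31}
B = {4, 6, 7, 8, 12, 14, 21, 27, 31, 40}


Set A = {11, 12, 13, 15, 25, 27, 30, 31}
Set B = {4, 6, 7, 8, 12, 14, 21, 27, 31, 40}
A \ B includes elements in A that are not in B.
Check each element of A:
11 (not in B, keep), 12 (in B, remove), 13 (not in B, keep), 15 (not in B, keep), 25 (not in B, keep), 27 (in B, remove), 30 (not in B, keep), 31 (in B, remove)
A \ B = {11, 13, 15, 25, 30}

{11, 13, 15, 25, 30}


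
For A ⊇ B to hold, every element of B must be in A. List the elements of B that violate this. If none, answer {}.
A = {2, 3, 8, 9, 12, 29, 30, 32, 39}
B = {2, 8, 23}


Set A = {2, 3, 8, 9, 12, 29, 30, 32, 39}
Set B = {2, 8, 23}
Check each element of B against A:
2 ∈ A, 8 ∈ A, 23 ∉ A (include)
Elements of B not in A: {23}

{23}


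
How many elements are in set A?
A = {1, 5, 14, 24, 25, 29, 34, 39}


Set A = {1, 5, 14, 24, 25, 29, 34, 39}
Listing elements: 1, 5, 14, 24, 25, 29, 34, 39
Counting: 8 elements
|A| = 8

8


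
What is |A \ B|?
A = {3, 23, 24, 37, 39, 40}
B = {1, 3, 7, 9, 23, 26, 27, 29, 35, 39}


Set A = {3, 23, 24, 37, 39, 40}
Set B = {1, 3, 7, 9, 23, 26, 27, 29, 35, 39}
A \ B = {24, 37, 40}
|A \ B| = 3

3


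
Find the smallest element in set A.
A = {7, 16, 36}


Set A = {7, 16, 36}
Elements in ascending order: 7, 16, 36
The smallest element is 7.

7


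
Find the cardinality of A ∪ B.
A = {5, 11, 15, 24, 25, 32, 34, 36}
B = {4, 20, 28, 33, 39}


Set A = {5, 11, 15, 24, 25, 32, 34, 36}, |A| = 8
Set B = {4, 20, 28, 33, 39}, |B| = 5
A ∩ B = {}, |A ∩ B| = 0
|A ∪ B| = |A| + |B| - |A ∩ B| = 8 + 5 - 0 = 13

13


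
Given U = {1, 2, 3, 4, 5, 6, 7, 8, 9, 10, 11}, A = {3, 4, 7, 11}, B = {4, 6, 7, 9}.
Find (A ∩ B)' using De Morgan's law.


U = {1, 2, 3, 4, 5, 6, 7, 8, 9, 10, 11}
A = {3, 4, 7, 11}, B = {4, 6, 7, 9}
A ∩ B = {4, 7}
(A ∩ B)' = U \ (A ∩ B) = {1, 2, 3, 5, 6, 8, 9, 10, 11}
Verification via A' ∪ B': A' = {1, 2, 5, 6, 8, 9, 10}, B' = {1, 2, 3, 5, 8, 10, 11}
A' ∪ B' = {1, 2, 3, 5, 6, 8, 9, 10, 11} ✓

{1, 2, 3, 5, 6, 8, 9, 10, 11}


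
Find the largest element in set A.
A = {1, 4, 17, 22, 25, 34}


Set A = {1, 4, 17, 22, 25, 34}
Elements in ascending order: 1, 4, 17, 22, 25, 34
The largest element is 34.

34


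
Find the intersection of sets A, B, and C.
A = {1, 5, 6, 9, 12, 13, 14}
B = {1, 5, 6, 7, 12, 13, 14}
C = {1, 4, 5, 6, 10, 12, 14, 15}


Set A = {1, 5, 6, 9, 12, 13, 14}
Set B = {1, 5, 6, 7, 12, 13, 14}
Set C = {1, 4, 5, 6, 10, 12, 14, 15}
First, A ∩ B = {1, 5, 6, 12, 13, 14}
Then, (A ∩ B) ∩ C = {1, 5, 6, 12, 14}

{1, 5, 6, 12, 14}


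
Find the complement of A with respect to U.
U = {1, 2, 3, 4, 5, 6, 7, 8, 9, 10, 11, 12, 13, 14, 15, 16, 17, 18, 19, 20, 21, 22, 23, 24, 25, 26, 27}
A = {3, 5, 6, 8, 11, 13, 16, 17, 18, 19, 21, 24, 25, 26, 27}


Universal set U = {1, 2, 3, 4, 5, 6, 7, 8, 9, 10, 11, 12, 13, 14, 15, 16, 17, 18, 19, 20, 21, 22, 23, 24, 25, 26, 27}
Set A = {3, 5, 6, 8, 11, 13, 16, 17, 18, 19, 21, 24, 25, 26, 27}
A' = U \ A = elements in U but not in A
Checking each element of U:
1 (not in A, include), 2 (not in A, include), 3 (in A, exclude), 4 (not in A, include), 5 (in A, exclude), 6 (in A, exclude), 7 (not in A, include), 8 (in A, exclude), 9 (not in A, include), 10 (not in A, include), 11 (in A, exclude), 12 (not in A, include), 13 (in A, exclude), 14 (not in A, include), 15 (not in A, include), 16 (in A, exclude), 17 (in A, exclude), 18 (in A, exclude), 19 (in A, exclude), 20 (not in A, include), 21 (in A, exclude), 22 (not in A, include), 23 (not in A, include), 24 (in A, exclude), 25 (in A, exclude), 26 (in A, exclude), 27 (in A, exclude)
A' = {1, 2, 4, 7, 9, 10, 12, 14, 15, 20, 22, 23}

{1, 2, 4, 7, 9, 10, 12, 14, 15, 20, 22, 23}


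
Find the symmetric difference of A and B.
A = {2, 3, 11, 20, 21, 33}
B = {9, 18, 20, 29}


Set A = {2, 3, 11, 20, 21, 33}
Set B = {9, 18, 20, 29}
A △ B = (A \ B) ∪ (B \ A)
Elements in A but not B: {2, 3, 11, 21, 33}
Elements in B but not A: {9, 18, 29}
A △ B = {2, 3, 9, 11, 18, 21, 29, 33}

{2, 3, 9, 11, 18, 21, 29, 33}


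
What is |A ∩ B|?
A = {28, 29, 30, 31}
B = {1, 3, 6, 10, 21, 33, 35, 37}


Set A = {28, 29, 30, 31}
Set B = {1, 3, 6, 10, 21, 33, 35, 37}
A ∩ B = {}
|A ∩ B| = 0

0


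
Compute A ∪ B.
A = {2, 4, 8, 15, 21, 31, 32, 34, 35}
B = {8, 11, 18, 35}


Set A = {2, 4, 8, 15, 21, 31, 32, 34, 35}
Set B = {8, 11, 18, 35}
A ∪ B includes all elements in either set.
Elements from A: {2, 4, 8, 15, 21, 31, 32, 34, 35}
Elements from B not already included: {11, 18}
A ∪ B = {2, 4, 8, 11, 15, 18, 21, 31, 32, 34, 35}

{2, 4, 8, 11, 15, 18, 21, 31, 32, 34, 35}


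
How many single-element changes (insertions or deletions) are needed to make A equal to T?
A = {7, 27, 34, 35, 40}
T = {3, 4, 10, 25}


Set A = {7, 27, 34, 35, 40}
Set T = {3, 4, 10, 25}
Elements to remove from A (in A, not in T): {7, 27, 34, 35, 40} → 5 removals
Elements to add to A (in T, not in A): {3, 4, 10, 25} → 4 additions
Total edits = 5 + 4 = 9

9


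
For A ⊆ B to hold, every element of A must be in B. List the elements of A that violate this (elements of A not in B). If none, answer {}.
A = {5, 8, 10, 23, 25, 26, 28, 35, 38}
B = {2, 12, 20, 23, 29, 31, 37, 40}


Set A = {5, 8, 10, 23, 25, 26, 28, 35, 38}
Set B = {2, 12, 20, 23, 29, 31, 37, 40}
Check each element of A against B:
5 ∉ B (include), 8 ∉ B (include), 10 ∉ B (include), 23 ∈ B, 25 ∉ B (include), 26 ∉ B (include), 28 ∉ B (include), 35 ∉ B (include), 38 ∉ B (include)
Elements of A not in B: {5, 8, 10, 25, 26, 28, 35, 38}

{5, 8, 10, 25, 26, 28, 35, 38}


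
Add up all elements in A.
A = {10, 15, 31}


Set A = {10, 15, 31}
Sum = 10 + 15 + 31 = 56

56


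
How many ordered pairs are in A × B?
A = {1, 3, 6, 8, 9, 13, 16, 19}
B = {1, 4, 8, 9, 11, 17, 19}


Set A = {1, 3, 6, 8, 9, 13, 16, 19} has 8 elements.
Set B = {1, 4, 8, 9, 11, 17, 19} has 7 elements.
|A × B| = |A| × |B| = 8 × 7 = 56

56


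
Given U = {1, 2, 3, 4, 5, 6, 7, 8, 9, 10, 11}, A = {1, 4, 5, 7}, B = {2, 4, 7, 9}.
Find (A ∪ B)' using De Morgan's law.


U = {1, 2, 3, 4, 5, 6, 7, 8, 9, 10, 11}
A = {1, 4, 5, 7}, B = {2, 4, 7, 9}
A ∪ B = {1, 2, 4, 5, 7, 9}
(A ∪ B)' = U \ (A ∪ B) = {3, 6, 8, 10, 11}
Verification via A' ∩ B': A' = {2, 3, 6, 8, 9, 10, 11}, B' = {1, 3, 5, 6, 8, 10, 11}
A' ∩ B' = {3, 6, 8, 10, 11} ✓

{3, 6, 8, 10, 11}


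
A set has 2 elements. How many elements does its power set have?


The set has 2 elements.
The power set contains all possible subsets.
|P(A)| = 2^|A| = 2^2 = 4

4


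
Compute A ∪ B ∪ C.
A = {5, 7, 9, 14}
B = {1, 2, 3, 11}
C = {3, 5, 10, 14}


Set A = {5, 7, 9, 14}
Set B = {1, 2, 3, 11}
Set C = {3, 5, 10, 14}
First, A ∪ B = {1, 2, 3, 5, 7, 9, 11, 14}
Then, (A ∪ B) ∪ C = {1, 2, 3, 5, 7, 9, 10, 11, 14}

{1, 2, 3, 5, 7, 9, 10, 11, 14}


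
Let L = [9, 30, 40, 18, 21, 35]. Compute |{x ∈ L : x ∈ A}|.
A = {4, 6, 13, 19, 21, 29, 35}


Set A = {4, 6, 13, 19, 21, 29, 35}
Candidates: [9, 30, 40, 18, 21, 35]
Check each candidate:
9 ∉ A, 30 ∉ A, 40 ∉ A, 18 ∉ A, 21 ∈ A, 35 ∈ A
Count of candidates in A: 2

2


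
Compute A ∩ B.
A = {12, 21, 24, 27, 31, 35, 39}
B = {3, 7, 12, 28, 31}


Set A = {12, 21, 24, 27, 31, 35, 39}
Set B = {3, 7, 12, 28, 31}
A ∩ B includes only elements in both sets.
Check each element of A against B:
12 ✓, 21 ✗, 24 ✗, 27 ✗, 31 ✓, 35 ✗, 39 ✗
A ∩ B = {12, 31}

{12, 31}


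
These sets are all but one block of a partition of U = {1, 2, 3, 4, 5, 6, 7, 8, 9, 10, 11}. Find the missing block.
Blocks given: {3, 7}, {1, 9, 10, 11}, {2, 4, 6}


U = {1, 2, 3, 4, 5, 6, 7, 8, 9, 10, 11}
Shown blocks: {3, 7}, {1, 9, 10, 11}, {2, 4, 6}
A partition's blocks are pairwise disjoint and cover U, so the missing block = U \ (union of shown blocks).
Union of shown blocks: {1, 2, 3, 4, 6, 7, 9, 10, 11}
Missing block = U \ (union) = {5, 8}

{5, 8}


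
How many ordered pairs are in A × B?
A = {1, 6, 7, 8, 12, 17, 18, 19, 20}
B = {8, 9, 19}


Set A = {1, 6, 7, 8, 12, 17, 18, 19, 20} has 9 elements.
Set B = {8, 9, 19} has 3 elements.
|A × B| = |A| × |B| = 9 × 3 = 27

27


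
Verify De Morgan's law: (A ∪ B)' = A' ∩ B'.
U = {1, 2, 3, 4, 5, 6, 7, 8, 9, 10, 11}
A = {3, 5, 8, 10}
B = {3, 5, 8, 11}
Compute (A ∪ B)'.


U = {1, 2, 3, 4, 5, 6, 7, 8, 9, 10, 11}
A = {3, 5, 8, 10}, B = {3, 5, 8, 11}
A ∪ B = {3, 5, 8, 10, 11}
(A ∪ B)' = U \ (A ∪ B) = {1, 2, 4, 6, 7, 9}
Verification via A' ∩ B': A' = {1, 2, 4, 6, 7, 9, 11}, B' = {1, 2, 4, 6, 7, 9, 10}
A' ∩ B' = {1, 2, 4, 6, 7, 9} ✓

{1, 2, 4, 6, 7, 9}


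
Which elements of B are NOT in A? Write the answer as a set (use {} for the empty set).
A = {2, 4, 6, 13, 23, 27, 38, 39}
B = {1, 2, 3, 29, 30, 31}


Set A = {2, 4, 6, 13, 23, 27, 38, 39}
Set B = {1, 2, 3, 29, 30, 31}
Check each element of B against A:
1 ∉ A (include), 2 ∈ A, 3 ∉ A (include), 29 ∉ A (include), 30 ∉ A (include), 31 ∉ A (include)
Elements of B not in A: {1, 3, 29, 30, 31}

{1, 3, 29, 30, 31}


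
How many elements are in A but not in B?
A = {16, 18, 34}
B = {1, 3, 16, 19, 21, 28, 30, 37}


Set A = {16, 18, 34}
Set B = {1, 3, 16, 19, 21, 28, 30, 37}
A \ B = {18, 34}
|A \ B| = 2

2


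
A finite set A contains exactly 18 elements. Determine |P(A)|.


The set has 18 elements.
The power set contains all possible subsets.
|P(A)| = 2^|A| = 2^18 = 262144

262144


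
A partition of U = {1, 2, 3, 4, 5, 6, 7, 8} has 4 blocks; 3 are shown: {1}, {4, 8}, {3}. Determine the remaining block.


U = {1, 2, 3, 4, 5, 6, 7, 8}
Shown blocks: {1}, {4, 8}, {3}
A partition's blocks are pairwise disjoint and cover U, so the missing block = U \ (union of shown blocks).
Union of shown blocks: {1, 3, 4, 8}
Missing block = U \ (union) = {2, 5, 6, 7}

{2, 5, 6, 7}


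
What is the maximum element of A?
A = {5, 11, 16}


Set A = {5, 11, 16}
Elements in ascending order: 5, 11, 16
The largest element is 16.

16


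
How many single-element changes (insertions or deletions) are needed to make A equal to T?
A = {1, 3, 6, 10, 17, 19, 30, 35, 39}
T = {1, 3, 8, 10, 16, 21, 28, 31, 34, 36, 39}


Set A = {1, 3, 6, 10, 17, 19, 30, 35, 39}
Set T = {1, 3, 8, 10, 16, 21, 28, 31, 34, 36, 39}
Elements to remove from A (in A, not in T): {6, 17, 19, 30, 35} → 5 removals
Elements to add to A (in T, not in A): {8, 16, 21, 28, 31, 34, 36} → 7 additions
Total edits = 5 + 7 = 12

12


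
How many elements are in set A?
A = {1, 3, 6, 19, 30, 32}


Set A = {1, 3, 6, 19, 30, 32}
Listing elements: 1, 3, 6, 19, 30, 32
Counting: 6 elements
|A| = 6

6


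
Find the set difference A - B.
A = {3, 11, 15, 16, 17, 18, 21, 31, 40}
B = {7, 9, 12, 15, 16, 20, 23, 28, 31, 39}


Set A = {3, 11, 15, 16, 17, 18, 21, 31, 40}
Set B = {7, 9, 12, 15, 16, 20, 23, 28, 31, 39}
A \ B includes elements in A that are not in B.
Check each element of A:
3 (not in B, keep), 11 (not in B, keep), 15 (in B, remove), 16 (in B, remove), 17 (not in B, keep), 18 (not in B, keep), 21 (not in B, keep), 31 (in B, remove), 40 (not in B, keep)
A \ B = {3, 11, 17, 18, 21, 40}

{3, 11, 17, 18, 21, 40}


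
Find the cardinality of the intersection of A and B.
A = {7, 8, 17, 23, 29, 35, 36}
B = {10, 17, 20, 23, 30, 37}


Set A = {7, 8, 17, 23, 29, 35, 36}
Set B = {10, 17, 20, 23, 30, 37}
A ∩ B = {17, 23}
|A ∩ B| = 2

2


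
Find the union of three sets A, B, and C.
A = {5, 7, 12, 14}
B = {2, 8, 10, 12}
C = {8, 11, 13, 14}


Set A = {5, 7, 12, 14}
Set B = {2, 8, 10, 12}
Set C = {8, 11, 13, 14}
First, A ∪ B = {2, 5, 7, 8, 10, 12, 14}
Then, (A ∪ B) ∪ C = {2, 5, 7, 8, 10, 11, 12, 13, 14}

{2, 5, 7, 8, 10, 11, 12, 13, 14}


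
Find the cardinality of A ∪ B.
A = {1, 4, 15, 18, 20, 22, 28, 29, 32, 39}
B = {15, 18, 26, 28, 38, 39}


Set A = {1, 4, 15, 18, 20, 22, 28, 29, 32, 39}, |A| = 10
Set B = {15, 18, 26, 28, 38, 39}, |B| = 6
A ∩ B = {15, 18, 28, 39}, |A ∩ B| = 4
|A ∪ B| = |A| + |B| - |A ∩ B| = 10 + 6 - 4 = 12

12


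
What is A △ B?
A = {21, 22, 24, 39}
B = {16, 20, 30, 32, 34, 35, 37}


Set A = {21, 22, 24, 39}
Set B = {16, 20, 30, 32, 34, 35, 37}
A △ B = (A \ B) ∪ (B \ A)
Elements in A but not B: {21, 22, 24, 39}
Elements in B but not A: {16, 20, 30, 32, 34, 35, 37}
A △ B = {16, 20, 21, 22, 24, 30, 32, 34, 35, 37, 39}

{16, 20, 21, 22, 24, 30, 32, 34, 35, 37, 39}


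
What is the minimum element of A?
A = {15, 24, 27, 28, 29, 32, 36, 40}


Set A = {15, 24, 27, 28, 29, 32, 36, 40}
Elements in ascending order: 15, 24, 27, 28, 29, 32, 36, 40
The smallest element is 15.

15


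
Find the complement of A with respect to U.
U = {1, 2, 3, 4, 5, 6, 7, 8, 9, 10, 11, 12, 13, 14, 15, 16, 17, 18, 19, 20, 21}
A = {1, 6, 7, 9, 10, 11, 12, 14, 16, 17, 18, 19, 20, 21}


Universal set U = {1, 2, 3, 4, 5, 6, 7, 8, 9, 10, 11, 12, 13, 14, 15, 16, 17, 18, 19, 20, 21}
Set A = {1, 6, 7, 9, 10, 11, 12, 14, 16, 17, 18, 19, 20, 21}
A' = U \ A = elements in U but not in A
Checking each element of U:
1 (in A, exclude), 2 (not in A, include), 3 (not in A, include), 4 (not in A, include), 5 (not in A, include), 6 (in A, exclude), 7 (in A, exclude), 8 (not in A, include), 9 (in A, exclude), 10 (in A, exclude), 11 (in A, exclude), 12 (in A, exclude), 13 (not in A, include), 14 (in A, exclude), 15 (not in A, include), 16 (in A, exclude), 17 (in A, exclude), 18 (in A, exclude), 19 (in A, exclude), 20 (in A, exclude), 21 (in A, exclude)
A' = {2, 3, 4, 5, 8, 13, 15}

{2, 3, 4, 5, 8, 13, 15}
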